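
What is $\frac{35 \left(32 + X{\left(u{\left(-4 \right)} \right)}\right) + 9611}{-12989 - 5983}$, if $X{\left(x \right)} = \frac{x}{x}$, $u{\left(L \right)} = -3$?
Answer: $- \frac{5383}{9486} \approx -0.56747$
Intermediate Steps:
$X{\left(x \right)} = 1$
$\frac{35 \left(32 + X{\left(u{\left(-4 \right)} \right)}\right) + 9611}{-12989 - 5983} = \frac{35 \left(32 + 1\right) + 9611}{-12989 - 5983} = \frac{35 \cdot 33 + 9611}{-12989 + \left(-21210 + 15227\right)} = \frac{1155 + 9611}{-12989 - 5983} = \frac{10766}{-18972} = 10766 \left(- \frac{1}{18972}\right) = - \frac{5383}{9486}$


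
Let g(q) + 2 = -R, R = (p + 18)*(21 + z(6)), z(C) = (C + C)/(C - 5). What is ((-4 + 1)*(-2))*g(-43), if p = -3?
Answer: -2982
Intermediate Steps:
z(C) = 2*C/(-5 + C) (z(C) = (2*C)/(-5 + C) = 2*C/(-5 + C))
R = 495 (R = (-3 + 18)*(21 + 2*6/(-5 + 6)) = 15*(21 + 2*6/1) = 15*(21 + 2*6*1) = 15*(21 + 12) = 15*33 = 495)
g(q) = -497 (g(q) = -2 - 1*495 = -2 - 495 = -497)
((-4 + 1)*(-2))*g(-43) = ((-4 + 1)*(-2))*(-497) = -3*(-2)*(-497) = 6*(-497) = -2982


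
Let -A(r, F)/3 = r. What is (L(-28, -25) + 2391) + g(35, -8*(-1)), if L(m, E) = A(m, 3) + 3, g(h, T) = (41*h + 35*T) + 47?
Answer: 4240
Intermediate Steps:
A(r, F) = -3*r
g(h, T) = 47 + 35*T + 41*h (g(h, T) = (35*T + 41*h) + 47 = 47 + 35*T + 41*h)
L(m, E) = 3 - 3*m (L(m, E) = -3*m + 3 = 3 - 3*m)
(L(-28, -25) + 2391) + g(35, -8*(-1)) = ((3 - 3*(-28)) + 2391) + (47 + 35*(-8*(-1)) + 41*35) = ((3 + 84) + 2391) + (47 + 35*8 + 1435) = (87 + 2391) + (47 + 280 + 1435) = 2478 + 1762 = 4240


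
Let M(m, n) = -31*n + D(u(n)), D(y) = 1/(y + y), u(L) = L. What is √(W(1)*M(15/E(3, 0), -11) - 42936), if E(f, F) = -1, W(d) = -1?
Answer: I*√20946046/22 ≈ 208.03*I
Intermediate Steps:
D(y) = 1/(2*y)
M(m, n) = 1/(2*n) - 31*n (M(m, n) = -31*n + 1/(2*n) = 1/(2*n) - 31*n)
√(W(1)*M(15/E(3, 0), -11) - 42936) = √(-((½)/(-11) - 31*(-11)) - 42936) = √(-((½)*(-1/11) + 341) - 42936) = √(-(-1/22 + 341) - 42936) = √(-1*7501/22 - 42936) = √(-7501/22 - 42936) = √(-952093/22) = I*√20946046/22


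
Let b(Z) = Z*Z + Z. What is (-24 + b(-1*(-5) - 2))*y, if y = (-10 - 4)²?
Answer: -2352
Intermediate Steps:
y = 196 (y = (-14)² = 196)
b(Z) = Z + Z² (b(Z) = Z² + Z = Z + Z²)
(-24 + b(-1*(-5) - 2))*y = (-24 + (-1*(-5) - 2)*(1 + (-1*(-5) - 2)))*196 = (-24 + (5 - 2)*(1 + (5 - 2)))*196 = (-24 + 3*(1 + 3))*196 = (-24 + 3*4)*196 = (-24 + 12)*196 = -12*196 = -2352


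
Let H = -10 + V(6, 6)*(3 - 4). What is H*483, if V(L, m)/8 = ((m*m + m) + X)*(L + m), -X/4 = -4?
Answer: -2694174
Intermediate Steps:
X = 16 (X = -4*(-4) = 16)
V(L, m) = 8*(L + m)*(16 + m + m**2) (V(L, m) = 8*(((m*m + m) + 16)*(L + m)) = 8*(((m**2 + m) + 16)*(L + m)) = 8*(((m + m**2) + 16)*(L + m)) = 8*((16 + m + m**2)*(L + m)) = 8*((L + m)*(16 + m + m**2)) = 8*(L + m)*(16 + m + m**2))
H = -5578 (H = -10 + (8*6**2 + 8*6**3 + 128*6 + 128*6 + 8*6*6 + 8*6*6**2)*(3 - 4) = -10 + (8*36 + 8*216 + 768 + 768 + 288 + 8*6*36)*(-1) = -10 + (288 + 1728 + 768 + 768 + 288 + 1728)*(-1) = -10 + 5568*(-1) = -10 - 5568 = -5578)
H*483 = -5578*483 = -2694174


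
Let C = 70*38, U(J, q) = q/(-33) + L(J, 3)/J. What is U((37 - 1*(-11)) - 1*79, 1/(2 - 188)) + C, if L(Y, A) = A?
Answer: 16326487/6138 ≈ 2659.9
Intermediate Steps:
U(J, q) = 3/J - q/33 (U(J, q) = q/(-33) + 3/J = q*(-1/33) + 3/J = -q/33 + 3/J = 3/J - q/33)
C = 2660
U((37 - 1*(-11)) - 1*79, 1/(2 - 188)) + C = (3/((37 - 1*(-11)) - 1*79) - 1/(33*(2 - 188))) + 2660 = (3/((37 + 11) - 79) - 1/33/(-186)) + 2660 = (3/(48 - 79) - 1/33*(-1/186)) + 2660 = (3/(-31) + 1/6138) + 2660 = (3*(-1/31) + 1/6138) + 2660 = (-3/31 + 1/6138) + 2660 = -593/6138 + 2660 = 16326487/6138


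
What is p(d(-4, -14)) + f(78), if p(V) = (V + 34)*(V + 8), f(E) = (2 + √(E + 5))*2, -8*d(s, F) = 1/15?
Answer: 3969361/14400 + 2*√83 ≈ 293.87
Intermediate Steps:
d(s, F) = -1/120 (d(s, F) = -⅛/15 = -⅛*1/15 = -1/120)
f(E) = 4 + 2*√(5 + E) (f(E) = (2 + √(5 + E))*2 = 4 + 2*√(5 + E))
p(V) = (8 + V)*(34 + V) (p(V) = (34 + V)*(8 + V) = (8 + V)*(34 + V))
p(d(-4, -14)) + f(78) = (272 + (-1/120)² + 42*(-1/120)) + (4 + 2*√(5 + 78)) = (272 + 1/14400 - 7/20) + (4 + 2*√83) = 3911761/14400 + (4 + 2*√83) = 3969361/14400 + 2*√83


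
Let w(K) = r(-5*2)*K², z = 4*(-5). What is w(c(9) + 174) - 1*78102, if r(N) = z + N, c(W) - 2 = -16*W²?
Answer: -37710102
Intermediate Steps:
z = -20
c(W) = 2 - 16*W²
r(N) = -20 + N
w(K) = -30*K² (w(K) = (-20 - 5*2)*K² = (-20 - 10)*K² = -30*K²)
w(c(9) + 174) - 1*78102 = -30*((2 - 16*9²) + 174)² - 1*78102 = -30*((2 - 16*81) + 174)² - 78102 = -30*((2 - 1296) + 174)² - 78102 = -30*(-1294 + 174)² - 78102 = -30*(-1120)² - 78102 = -30*1254400 - 78102 = -37632000 - 78102 = -37710102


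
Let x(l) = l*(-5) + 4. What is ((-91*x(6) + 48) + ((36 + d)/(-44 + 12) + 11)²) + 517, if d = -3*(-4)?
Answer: 12085/4 ≈ 3021.3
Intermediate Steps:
d = 12
x(l) = 4 - 5*l (x(l) = -5*l + 4 = 4 - 5*l)
((-91*x(6) + 48) + ((36 + d)/(-44 + 12) + 11)²) + 517 = ((-91*(4 - 5*6) + 48) + ((36 + 12)/(-44 + 12) + 11)²) + 517 = ((-91*(4 - 30) + 48) + (48/(-32) + 11)²) + 517 = ((-91*(-26) + 48) + (48*(-1/32) + 11)²) + 517 = ((2366 + 48) + (-3/2 + 11)²) + 517 = (2414 + (19/2)²) + 517 = (2414 + 361/4) + 517 = 10017/4 + 517 = 12085/4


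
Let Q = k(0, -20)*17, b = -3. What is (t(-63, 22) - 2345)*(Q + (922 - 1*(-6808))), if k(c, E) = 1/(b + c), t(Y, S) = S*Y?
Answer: -86458463/3 ≈ -2.8819e+7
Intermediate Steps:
k(c, E) = 1/(-3 + c)
Q = -17/3 (Q = 17/(-3 + 0) = 17/(-3) = -⅓*17 = -17/3 ≈ -5.6667)
(t(-63, 22) - 2345)*(Q + (922 - 1*(-6808))) = (22*(-63) - 2345)*(-17/3 + (922 - 1*(-6808))) = (-1386 - 2345)*(-17/3 + (922 + 6808)) = -3731*(-17/3 + 7730) = -3731*23173/3 = -86458463/3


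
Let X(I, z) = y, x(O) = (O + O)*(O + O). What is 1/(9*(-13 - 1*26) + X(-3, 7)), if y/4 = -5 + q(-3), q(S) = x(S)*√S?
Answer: -371/199849 - 144*I*√3/199849 ≈ -0.0018564 - 0.001248*I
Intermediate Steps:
x(O) = 4*O² (x(O) = (2*O)*(2*O) = 4*O²)
q(S) = 4*S^(5/2) (q(S) = (4*S²)*√S = 4*S^(5/2))
y = -20 + 144*I*√3 (y = 4*(-5 + 4*(-3)^(5/2)) = 4*(-5 + 4*(9*I*√3)) = 4*(-5 + 36*I*√3) = -20 + 144*I*√3 ≈ -20.0 + 249.42*I)
X(I, z) = -20 + 144*I*√3
1/(9*(-13 - 1*26) + X(-3, 7)) = 1/(9*(-13 - 1*26) + (-20 + 144*I*√3)) = 1/(9*(-13 - 26) + (-20 + 144*I*√3)) = 1/(9*(-39) + (-20 + 144*I*√3)) = 1/(-351 + (-20 + 144*I*√3)) = 1/(-371 + 144*I*√3)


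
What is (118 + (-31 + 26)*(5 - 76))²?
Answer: 223729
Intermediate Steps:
(118 + (-31 + 26)*(5 - 76))² = (118 - 5*(-71))² = (118 + 355)² = 473² = 223729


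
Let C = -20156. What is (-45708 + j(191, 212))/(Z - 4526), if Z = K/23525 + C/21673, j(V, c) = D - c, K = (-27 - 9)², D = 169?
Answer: 23326482476075/2308060334642 ≈ 10.107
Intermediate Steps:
K = 1296 (K = (-36)² = 1296)
j(V, c) = 169 - c
Z = -446081692/509857325 (Z = 1296/23525 - 20156/21673 = -446081692/509857325 ≈ -0.87492)
(-45708 + j(191, 212))/(Z - 4526) = (-45708 + (169 - 1*212))/(-446081692/509857325 - 4526) = (-45708 + (169 - 212))/(-2308060334642/509857325) = (-45708 - 43)*(-509857325/2308060334642) = -45751*(-509857325/2308060334642) = 23326482476075/2308060334642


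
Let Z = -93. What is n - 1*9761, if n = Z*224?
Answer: -30593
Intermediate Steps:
n = -20832 (n = -93*224 = -20832)
n - 1*9761 = -20832 - 1*9761 = -20832 - 9761 = -30593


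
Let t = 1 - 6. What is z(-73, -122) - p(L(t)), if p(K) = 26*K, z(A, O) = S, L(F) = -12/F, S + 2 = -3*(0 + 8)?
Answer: -442/5 ≈ -88.400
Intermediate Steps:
t = -5
S = -26 (S = -2 - 3*(0 + 8) = -2 - 3*8 = -2 - 24 = -26)
z(A, O) = -26
z(-73, -122) - p(L(t)) = -26 - 26*(-12/(-5)) = -26 - 26*(-12*(-⅕)) = -26 - 26*12/5 = -26 - 1*312/5 = -26 - 312/5 = -442/5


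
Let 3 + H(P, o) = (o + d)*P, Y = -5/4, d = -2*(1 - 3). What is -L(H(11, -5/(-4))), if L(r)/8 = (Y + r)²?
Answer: -22898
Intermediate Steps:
d = 4 (d = -2*(-2) = 4)
Y = -5/4 (Y = -5*¼ = -5/4 ≈ -1.2500)
H(P, o) = -3 + P*(4 + o) (H(P, o) = -3 + (o + 4)*P = -3 + (4 + o)*P = -3 + P*(4 + o))
L(r) = 8*(-5/4 + r)²
-L(H(11, -5/(-4))) = -(-5 + 4*(-3 + 4*11 + 11*(-5/(-4))))²/2 = -(-5 + 4*(-3 + 44 + 11*(-5*(-¼))))²/2 = -(-5 + 4*(-3 + 44 + 11*(5/4)))²/2 = -(-5 + 4*(-3 + 44 + 55/4))²/2 = -(-5 + 4*(219/4))²/2 = -(-5 + 219)²/2 = -214²/2 = -45796/2 = -1*22898 = -22898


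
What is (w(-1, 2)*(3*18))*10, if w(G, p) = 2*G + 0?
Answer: -1080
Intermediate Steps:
w(G, p) = 2*G
(w(-1, 2)*(3*18))*10 = ((2*(-1))*(3*18))*10 = -2*54*10 = -108*10 = -1080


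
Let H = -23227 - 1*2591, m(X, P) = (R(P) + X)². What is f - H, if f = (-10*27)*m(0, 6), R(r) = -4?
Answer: 21498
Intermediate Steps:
m(X, P) = (-4 + X)²
H = -25818 (H = -23227 - 2591 = -25818)
f = -4320 (f = (-10*27)*(-4 + 0)² = -270*(-4)² = -270*16 = -4320)
f - H = -4320 - 1*(-25818) = -4320 + 25818 = 21498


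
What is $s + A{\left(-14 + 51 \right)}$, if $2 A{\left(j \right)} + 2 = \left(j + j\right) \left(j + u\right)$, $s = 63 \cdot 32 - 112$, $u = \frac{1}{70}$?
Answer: $\frac{229077}{70} \approx 3272.5$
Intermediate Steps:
$u = \frac{1}{70} \approx 0.014286$
$s = 1904$ ($s = 2016 - 112 = 1904$)
$A{\left(j \right)} = -1 + j \left(\frac{1}{70} + j\right)$ ($A{\left(j \right)} = -1 + \frac{\left(j + j\right) \left(j + \frac{1}{70}\right)}{2} = -1 + \frac{2 j \left(\frac{1}{70} + j\right)}{2} = -1 + j \left(\frac{1}{70} + j\right)$)
$s + A{\left(-14 + 51 \right)} = 1904 + \left(-1 + \left(-14 + 51\right)^{2} + \frac{-14 + 51}{70}\right) = 1904 + \left(-1 + 37^{2} + \frac{1}{70} \cdot 37\right) = 1904 + \left(-1 + 1369 + \frac{37}{70}\right) = 1904 + \frac{95797}{70} = \frac{229077}{70}$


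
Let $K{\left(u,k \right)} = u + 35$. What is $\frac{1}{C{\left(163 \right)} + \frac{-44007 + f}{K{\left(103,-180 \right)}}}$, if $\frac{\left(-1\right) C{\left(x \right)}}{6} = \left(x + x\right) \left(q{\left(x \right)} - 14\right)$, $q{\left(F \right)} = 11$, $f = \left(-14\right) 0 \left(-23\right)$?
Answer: $\frac{46}{255259} \approx 0.00018021$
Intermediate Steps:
$K{\left(u,k \right)} = 35 + u$
$f = 0$ ($f = 0 \left(-23\right) = 0$)
$C{\left(x \right)} = 36 x$ ($C{\left(x \right)} = - 6 \left(x + x\right) \left(11 - 14\right) = - 6 \cdot 2 x \left(-3\right) = - 6 \left(- 6 x\right) = 36 x$)
$\frac{1}{C{\left(163 \right)} + \frac{-44007 + f}{K{\left(103,-180 \right)}}} = \frac{1}{36 \cdot 163 + \frac{-44007 + 0}{35 + 103}} = \frac{1}{5868 - \frac{44007}{138}} = \frac{1}{5868 - \frac{14669}{46}} = \frac{1}{\frac{255259}{46}} = \frac{46}{255259}$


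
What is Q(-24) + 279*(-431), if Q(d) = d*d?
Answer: -119673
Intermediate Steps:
Q(d) = d²
Q(-24) + 279*(-431) = (-24)² + 279*(-431) = 576 - 120249 = -119673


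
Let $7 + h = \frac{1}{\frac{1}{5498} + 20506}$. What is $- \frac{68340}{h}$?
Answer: $\frac{1540957505652}{157837685} \approx 9762.9$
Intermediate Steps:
$h = - \frac{789188425}{112741989}$ ($h = -7 + \frac{1}{\frac{1}{5498} + 20506} = -7 + \frac{1}{\frac{112741989}{5498}} = -7 + \frac{5498}{112741989} = - \frac{789188425}{112741989} \approx -7.0$)
$- \frac{68340}{h} = - \frac{68340}{- \frac{789188425}{112741989}} = \left(-68340\right) \left(- \frac{112741989}{789188425}\right) = \frac{1540957505652}{157837685}$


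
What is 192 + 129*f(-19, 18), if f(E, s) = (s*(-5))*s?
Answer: -208788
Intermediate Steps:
f(E, s) = -5*s**2 (f(E, s) = (-5*s)*s = -5*s**2)
192 + 129*f(-19, 18) = 192 + 129*(-5*18**2) = 192 + 129*(-5*324) = 192 + 129*(-1620) = 192 - 208980 = -208788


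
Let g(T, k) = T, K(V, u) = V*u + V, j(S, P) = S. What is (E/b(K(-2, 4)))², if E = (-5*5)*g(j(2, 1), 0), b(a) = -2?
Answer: 625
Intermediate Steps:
K(V, u) = V + V*u
E = -50 (E = -5*5*2 = -25*2 = -50)
(E/b(K(-2, 4)))² = (-50/(-2))² = (-50*(-½))² = 25² = 625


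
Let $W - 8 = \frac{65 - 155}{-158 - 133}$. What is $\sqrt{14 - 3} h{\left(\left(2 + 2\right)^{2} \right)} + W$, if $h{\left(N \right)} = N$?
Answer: $\frac{806}{97} + 16 \sqrt{11} \approx 61.375$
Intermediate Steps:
$W = \frac{806}{97}$ ($W = 8 + \frac{65 - 155}{-158 - 133} = 8 - \frac{90}{-291} = 8 - - \frac{30}{97} = 8 + \frac{30}{97} = \frac{806}{97} \approx 8.3093$)
$\sqrt{14 - 3} h{\left(\left(2 + 2\right)^{2} \right)} + W = \sqrt{14 - 3} \left(2 + 2\right)^{2} + \frac{806}{97} = \sqrt{11} \cdot 4^{2} + \frac{806}{97} = \sqrt{11} \cdot 16 + \frac{806}{97} = 16 \sqrt{11} + \frac{806}{97} = \frac{806}{97} + 16 \sqrt{11}$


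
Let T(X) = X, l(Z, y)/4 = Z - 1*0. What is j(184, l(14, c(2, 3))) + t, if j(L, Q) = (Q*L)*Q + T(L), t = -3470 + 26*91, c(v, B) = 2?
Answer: 576104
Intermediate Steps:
l(Z, y) = 4*Z (l(Z, y) = 4*(Z - 1*0) = 4*(Z + 0) = 4*Z)
t = -1104 (t = -3470 + 2366 = -1104)
j(L, Q) = L + L*Q**2 (j(L, Q) = (Q*L)*Q + L = (L*Q)*Q + L = L*Q**2 + L = L + L*Q**2)
j(184, l(14, c(2, 3))) + t = 184*(1 + (4*14)**2) - 1104 = 184*(1 + 56**2) - 1104 = 184*(1 + 3136) - 1104 = 184*3137 - 1104 = 577208 - 1104 = 576104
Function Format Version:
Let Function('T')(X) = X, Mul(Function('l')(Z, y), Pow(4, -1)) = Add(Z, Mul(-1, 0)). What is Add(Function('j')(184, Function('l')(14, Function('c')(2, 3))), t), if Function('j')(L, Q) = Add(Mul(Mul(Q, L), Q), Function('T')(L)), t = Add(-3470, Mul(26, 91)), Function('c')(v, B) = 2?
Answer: 576104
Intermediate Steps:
Function('l')(Z, y) = Mul(4, Z) (Function('l')(Z, y) = Mul(4, Add(Z, Mul(-1, 0))) = Mul(4, Add(Z, 0)) = Mul(4, Z))
t = -1104 (t = Add(-3470, 2366) = -1104)
Function('j')(L, Q) = Add(L, Mul(L, Pow(Q, 2))) (Function('j')(L, Q) = Add(Mul(Mul(Q, L), Q), L) = Add(Mul(Mul(L, Q), Q), L) = Add(Mul(L, Pow(Q, 2)), L) = Add(L, Mul(L, Pow(Q, 2))))
Add(Function('j')(184, Function('l')(14, Function('c')(2, 3))), t) = Add(Mul(184, Add(1, Pow(Mul(4, 14), 2))), -1104) = Add(Mul(184, Add(1, Pow(56, 2))), -1104) = Add(Mul(184, Add(1, 3136)), -1104) = Add(Mul(184, 3137), -1104) = Add(577208, -1104) = 576104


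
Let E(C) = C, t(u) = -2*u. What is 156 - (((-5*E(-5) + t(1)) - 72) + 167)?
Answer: 38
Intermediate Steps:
156 - (((-5*E(-5) + t(1)) - 72) + 167) = 156 - (((-5*(-5) - 2*1) - 72) + 167) = 156 - (((25 - 2) - 72) + 167) = 156 - ((23 - 72) + 167) = 156 - (-49 + 167) = 156 - 1*118 = 156 - 118 = 38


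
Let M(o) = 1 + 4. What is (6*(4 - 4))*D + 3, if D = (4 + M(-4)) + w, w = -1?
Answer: 3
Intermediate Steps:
M(o) = 5
D = 8 (D = (4 + 5) - 1 = 9 - 1 = 8)
(6*(4 - 4))*D + 3 = (6*(4 - 4))*8 + 3 = (6*0)*8 + 3 = 0*8 + 3 = 0 + 3 = 3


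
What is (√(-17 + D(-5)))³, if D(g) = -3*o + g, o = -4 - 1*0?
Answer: -10*I*√10 ≈ -31.623*I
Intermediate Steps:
o = -4 (o = -4 + 0 = -4)
D(g) = 12 + g (D(g) = -3*(-4) + g = 12 + g)
(√(-17 + D(-5)))³ = (√(-17 + (12 - 5)))³ = (√(-17 + 7))³ = (√(-10))³ = (I*√10)³ = -10*I*√10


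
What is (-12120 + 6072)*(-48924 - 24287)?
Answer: 442780128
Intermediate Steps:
(-12120 + 6072)*(-48924 - 24287) = -6048*(-73211) = 442780128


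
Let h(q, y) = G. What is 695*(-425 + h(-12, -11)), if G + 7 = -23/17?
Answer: -5120065/17 ≈ -3.0118e+5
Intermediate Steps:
G = -142/17 (G = -7 - 23/17 = -142/17 ≈ -8.3529)
h(q, y) = -142/17
695*(-425 + h(-12, -11)) = 695*(-425 - 142/17) = 695*(-7367/17) = -5120065/17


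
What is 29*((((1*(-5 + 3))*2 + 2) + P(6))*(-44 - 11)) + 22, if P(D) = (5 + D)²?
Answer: -189783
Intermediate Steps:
29*((((1*(-5 + 3))*2 + 2) + P(6))*(-44 - 11)) + 22 = 29*((((1*(-5 + 3))*2 + 2) + (5 + 6)²)*(-44 - 11)) + 22 = 29*((((1*(-2))*2 + 2) + 11²)*(-55)) + 22 = 29*(((-2*2 + 2) + 121)*(-55)) + 22 = 29*(((-4 + 2) + 121)*(-55)) + 22 = 29*((-2 + 121)*(-55)) + 22 = 29*(119*(-55)) + 22 = 29*(-6545) + 22 = -189805 + 22 = -189783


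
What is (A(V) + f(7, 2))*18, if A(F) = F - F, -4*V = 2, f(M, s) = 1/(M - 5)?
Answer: 9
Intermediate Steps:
f(M, s) = 1/(-5 + M)
V = -½ (V = -¼*2 = -½ ≈ -0.50000)
A(F) = 0
(A(V) + f(7, 2))*18 = (0 + 1/(-5 + 7))*18 = (0 + 1/2)*18 = (0 + ½)*18 = (½)*18 = 9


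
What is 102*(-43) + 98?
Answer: -4288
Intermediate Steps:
102*(-43) + 98 = -4386 + 98 = -4288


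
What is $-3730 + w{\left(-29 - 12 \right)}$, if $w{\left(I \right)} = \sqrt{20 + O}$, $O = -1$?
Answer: $-3730 + \sqrt{19} \approx -3725.6$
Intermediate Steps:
$w{\left(I \right)} = \sqrt{19}$ ($w{\left(I \right)} = \sqrt{20 - 1} = \sqrt{19}$)
$-3730 + w{\left(-29 - 12 \right)} = -3730 + \sqrt{19}$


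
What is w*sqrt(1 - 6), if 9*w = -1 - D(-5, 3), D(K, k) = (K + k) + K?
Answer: 2*I*sqrt(5)/3 ≈ 1.4907*I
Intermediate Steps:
D(K, k) = k + 2*K
w = 2/3 (w = (-1 - (3 + 2*(-5)))/9 = (-1 - (3 - 10))/9 = (-1 - 1*(-7))/9 = (-1 + 7)/9 = (1/9)*6 = 2/3 ≈ 0.66667)
w*sqrt(1 - 6) = 2*sqrt(1 - 6)/3 = 2*sqrt(-5)/3 = 2*(I*sqrt(5))/3 = 2*I*sqrt(5)/3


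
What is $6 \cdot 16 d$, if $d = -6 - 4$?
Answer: $-960$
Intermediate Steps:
$d = -10$ ($d = -6 - 4 = -10$)
$6 \cdot 16 d = 6 \cdot 16 \left(-10\right) = 96 \left(-10\right) = -960$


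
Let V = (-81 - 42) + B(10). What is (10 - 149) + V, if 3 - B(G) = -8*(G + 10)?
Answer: -99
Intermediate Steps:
B(G) = 83 + 8*G (B(G) = 3 - (-8)*(G + 10) = 3 - (-8)*(10 + G) = 3 - (-80 - 8*G) = 3 + (80 + 8*G) = 83 + 8*G)
V = 40 (V = (-81 - 42) + (83 + 8*10) = -123 + (83 + 80) = -123 + 163 = 40)
(10 - 149) + V = (10 - 149) + 40 = -139 + 40 = -99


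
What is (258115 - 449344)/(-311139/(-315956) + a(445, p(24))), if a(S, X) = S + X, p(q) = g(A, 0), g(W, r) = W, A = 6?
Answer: -60419949924/142807295 ≈ -423.09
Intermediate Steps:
p(q) = 6
(258115 - 449344)/(-311139/(-315956) + a(445, p(24))) = (258115 - 449344)/(-311139/(-315956) + (445 + 6)) = -191229/(-311139*(-1/315956) + 451) = -191229/(311139/315956 + 451) = -191229/142807295/315956 = -191229*315956/142807295 = -60419949924/142807295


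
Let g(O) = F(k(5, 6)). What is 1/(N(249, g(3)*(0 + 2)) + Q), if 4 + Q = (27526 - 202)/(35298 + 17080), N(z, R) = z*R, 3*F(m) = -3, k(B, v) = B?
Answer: -26189/13133216 ≈ -0.0019941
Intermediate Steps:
F(m) = -1 (F(m) = (1/3)*(-3) = -1)
g(O) = -1
N(z, R) = R*z
Q = -91094/26189 (Q = -4 + (27526 - 202)/(35298 + 17080) = -4 + 27324/52378 = -4 + 27324*(1/52378) = -4 + 13662/26189 = -91094/26189 ≈ -3.4783)
1/(N(249, g(3)*(0 + 2)) + Q) = 1/(-(0 + 2)*249 - 91094/26189) = 1/(-1*2*249 - 91094/26189) = 1/(-2*249 - 91094/26189) = 1/(-498 - 91094/26189) = 1/(-13133216/26189) = -26189/13133216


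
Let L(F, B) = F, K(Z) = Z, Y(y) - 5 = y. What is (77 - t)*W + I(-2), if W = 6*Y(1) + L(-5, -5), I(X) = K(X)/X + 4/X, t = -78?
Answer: 4804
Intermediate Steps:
Y(y) = 5 + y
I(X) = 1 + 4/X (I(X) = X/X + 4/X = 1 + 4/X)
W = 31 (W = 6*(5 + 1) - 5 = 6*6 - 5 = 36 - 5 = 31)
(77 - t)*W + I(-2) = (77 - 1*(-78))*31 + (4 - 2)/(-2) = (77 + 78)*31 - 1/2*2 = 155*31 - 1 = 4805 - 1 = 4804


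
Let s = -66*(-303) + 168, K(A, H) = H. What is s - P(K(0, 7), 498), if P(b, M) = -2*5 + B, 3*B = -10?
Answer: 60538/3 ≈ 20179.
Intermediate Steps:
B = -10/3 (B = (⅓)*(-10) = -10/3 ≈ -3.3333)
s = 20166 (s = 19998 + 168 = 20166)
P(b, M) = -40/3 (P(b, M) = -2*5 - 10/3 = -10 - 10/3 = -40/3)
s - P(K(0, 7), 498) = 20166 - 1*(-40/3) = 20166 + 40/3 = 60538/3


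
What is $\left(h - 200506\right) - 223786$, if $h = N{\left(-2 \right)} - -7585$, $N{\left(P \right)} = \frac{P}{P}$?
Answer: $-416706$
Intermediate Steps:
$N{\left(P \right)} = 1$
$h = 7586$ ($h = 1 - -7585 = 1 + 7585 = 7586$)
$\left(h - 200506\right) - 223786 = \left(7586 - 200506\right) - 223786 = -192920 - 223786 = -416706$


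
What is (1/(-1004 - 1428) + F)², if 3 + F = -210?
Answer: 268341612289/5914624 ≈ 45369.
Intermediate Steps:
F = -213 (F = -3 - 210 = -213)
(1/(-1004 - 1428) + F)² = (1/(-1004 - 1428) - 213)² = (1/(-2432) - 213)² = (-1/2432 - 213)² = (-518017/2432)² = 268341612289/5914624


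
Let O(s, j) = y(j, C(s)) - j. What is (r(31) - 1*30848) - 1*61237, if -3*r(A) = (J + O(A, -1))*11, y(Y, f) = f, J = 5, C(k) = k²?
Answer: -286892/3 ≈ -95631.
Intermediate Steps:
O(s, j) = s² - j
r(A) = -22 - 11*A²/3 (r(A) = -(5 + (A² - 1*(-1)))*11/3 = -(5 + (A² + 1))*11/3 = -(5 + (1 + A²))*11/3 = -(6 + A²)*11/3 = -(66 + 11*A²)/3 = -22 - 11*A²/3)
(r(31) - 1*30848) - 1*61237 = ((-22 - 11/3*31²) - 1*30848) - 1*61237 = ((-22 - 11/3*961) - 30848) - 61237 = ((-22 - 10571/3) - 30848) - 61237 = (-10637/3 - 30848) - 61237 = -103181/3 - 61237 = -286892/3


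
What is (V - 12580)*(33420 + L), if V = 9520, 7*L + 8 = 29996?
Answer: -115374240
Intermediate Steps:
L = 4284 (L = -8/7 + (⅐)*29996 = -8/7 + 29996/7 = 4284)
(V - 12580)*(33420 + L) = (9520 - 12580)*(33420 + 4284) = -3060*37704 = -115374240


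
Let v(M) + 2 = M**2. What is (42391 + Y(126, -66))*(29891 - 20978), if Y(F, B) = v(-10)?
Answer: 378704457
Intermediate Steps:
v(M) = -2 + M**2
Y(F, B) = 98 (Y(F, B) = -2 + (-10)**2 = -2 + 100 = 98)
(42391 + Y(126, -66))*(29891 - 20978) = (42391 + 98)*(29891 - 20978) = 42489*8913 = 378704457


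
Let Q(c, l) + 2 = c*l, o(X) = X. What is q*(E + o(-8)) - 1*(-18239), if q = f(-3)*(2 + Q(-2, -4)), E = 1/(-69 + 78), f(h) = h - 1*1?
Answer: 166423/9 ≈ 18491.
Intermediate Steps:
f(h) = -1 + h (f(h) = h - 1 = -1 + h)
E = 1/9 ≈ 0.11111
Q(c, l) = -2 + c*l
q = -32 (q = (-1 - 3)*(2 + (-2 - 2*(-4))) = -4*(2 + (-2 + 8)) = -4*(2 + 6) = -4*8 = -32)
q*(E + o(-8)) - 1*(-18239) = -32*(1/9 - 8) - 1*(-18239) = -32*(-71/9) + 18239 = 2272/9 + 18239 = 166423/9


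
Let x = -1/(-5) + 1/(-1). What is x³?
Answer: -64/125 ≈ -0.51200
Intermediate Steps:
x = -⅘ (x = -1*(-⅕) + 1*(-1) = ⅕ - 1 = -⅘ ≈ -0.80000)
x³ = (-⅘)³ = -64/125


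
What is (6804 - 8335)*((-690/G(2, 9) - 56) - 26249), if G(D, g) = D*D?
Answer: 81074105/2 ≈ 4.0537e+7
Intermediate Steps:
G(D, g) = D²
(6804 - 8335)*((-690/G(2, 9) - 56) - 26249) = (6804 - 8335)*((-690/(2²) - 56) - 26249) = -1531*((-690/4 - 56) - 26249) = -1531*((-23*15/2 - 56) - 26249) = -1531*((-345/2 - 56) - 26249) = -1531*(-457/2 - 26249) = -1531*(-52955/2) = 81074105/2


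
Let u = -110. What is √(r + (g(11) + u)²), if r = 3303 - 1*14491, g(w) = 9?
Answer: I*√987 ≈ 31.417*I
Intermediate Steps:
r = -11188 (r = 3303 - 14491 = -11188)
√(r + (g(11) + u)²) = √(-11188 + (9 - 110)²) = √(-11188 + (-101)²) = √(-11188 + 10201) = √(-987) = I*√987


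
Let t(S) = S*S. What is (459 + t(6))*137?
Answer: 67815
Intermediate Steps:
t(S) = S²
(459 + t(6))*137 = (459 + 6²)*137 = (459 + 36)*137 = 495*137 = 67815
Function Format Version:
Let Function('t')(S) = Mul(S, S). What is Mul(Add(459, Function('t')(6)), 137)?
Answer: 67815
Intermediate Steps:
Function('t')(S) = Pow(S, 2)
Mul(Add(459, Function('t')(6)), 137) = Mul(Add(459, Pow(6, 2)), 137) = Mul(Add(459, 36), 137) = Mul(495, 137) = 67815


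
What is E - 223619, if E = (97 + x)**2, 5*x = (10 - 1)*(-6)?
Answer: -5404714/25 ≈ -2.1619e+5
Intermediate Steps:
x = -54/5 (x = ((10 - 1)*(-6))/5 = (9*(-6))/5 = (1/5)*(-54) = -54/5 ≈ -10.800)
E = 185761/25 (E = (97 - 54/5)**2 = (431/5)**2 = 185761/25 ≈ 7430.4)
E - 223619 = 185761/25 - 223619 = -5404714/25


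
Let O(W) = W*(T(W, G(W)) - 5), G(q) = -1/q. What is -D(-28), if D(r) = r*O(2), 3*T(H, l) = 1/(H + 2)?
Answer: -826/3 ≈ -275.33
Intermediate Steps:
T(H, l) = 1/(3*(2 + H)) (T(H, l) = 1/(3*(H + 2)) = 1/(3*(2 + H)))
O(W) = W*(-5 + 1/(3*(2 + W))) (O(W) = W*(1/(3*(2 + W)) - 5) = W*(-5 + 1/(3*(2 + W))))
D(r) = -59*r/6 (D(r) = r*(-1*2*(29 + 15*2)/(6 + 3*2)) = r*(-1*2*(29 + 30)/(6 + 6)) = r*(-1*2*59/12) = r*(-1*2*1/12*59) = r*(-59/6) = -59*r/6)
-D(-28) = -(-59)*(-28)/6 = -1*826/3 = -826/3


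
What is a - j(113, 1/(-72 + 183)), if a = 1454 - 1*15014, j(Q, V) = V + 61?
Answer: -1511932/111 ≈ -13621.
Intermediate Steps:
j(Q, V) = 61 + V
a = -13560 (a = 1454 - 15014 = -13560)
a - j(113, 1/(-72 + 183)) = -13560 - (61 + 1/(-72 + 183)) = -13560 - (61 + 1/111) = -13560 - 1*6772/111 = -13560 - 6772/111 = -1511932/111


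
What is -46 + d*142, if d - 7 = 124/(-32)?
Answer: 1591/4 ≈ 397.75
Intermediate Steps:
d = 25/8 (d = 7 + 124/(-32) = 7 + 124*(-1/32) = 7 - 31/8 = 25/8 ≈ 3.1250)
-46 + d*142 = -46 + (25/8)*142 = -46 + 1775/4 = 1591/4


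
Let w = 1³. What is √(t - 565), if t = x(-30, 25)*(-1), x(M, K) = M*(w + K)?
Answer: √215 ≈ 14.663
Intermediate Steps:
w = 1
x(M, K) = M*(1 + K)
t = 780 (t = -30*(1 + 25)*(-1) = -30*26*(-1) = -780*(-1) = 780)
√(t - 565) = √(780 - 565) = √215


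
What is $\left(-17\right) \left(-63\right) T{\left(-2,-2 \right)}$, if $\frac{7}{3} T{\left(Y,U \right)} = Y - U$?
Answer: $0$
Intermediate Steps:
$T{\left(Y,U \right)} = - \frac{3 U}{7} + \frac{3 Y}{7}$ ($T{\left(Y,U \right)} = \frac{3 \left(Y - U\right)}{7} = - \frac{3 U}{7} + \frac{3 Y}{7}$)
$\left(-17\right) \left(-63\right) T{\left(-2,-2 \right)} = \left(-17\right) \left(-63\right) \left(\left(- \frac{3}{7}\right) \left(-2\right) + \frac{3}{7} \left(-2\right)\right) = 1071 \left(\frac{6}{7} - \frac{6}{7}\right) = 1071 \cdot 0 = 0$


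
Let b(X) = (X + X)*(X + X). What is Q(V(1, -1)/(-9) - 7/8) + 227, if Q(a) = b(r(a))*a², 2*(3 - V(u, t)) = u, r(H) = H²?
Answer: 8233013817721/34828517376 ≈ 236.39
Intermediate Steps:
V(u, t) = 3 - u/2
b(X) = 4*X² (b(X) = (2*X)*(2*X) = 4*X²)
Q(a) = 4*a⁶ (Q(a) = (4*(a²)²)*a² = (4*a⁴)*a² = 4*a⁶)
Q(V(1, -1)/(-9) - 7/8) + 227 = 4*((3 - ½*1)/(-9) - 7/8)⁶ + 227 = 4*((3 - ½)*(-⅑) - 7*⅛)⁶ + 227 = 4*((5/2)*(-⅑) - 7/8)⁶ + 227 = 4*(-5/18 - 7/8)⁶ + 227 = 4*(-83/72)⁶ + 227 = 4*(326940373369/139314069504) + 227 = 326940373369/34828517376 + 227 = 8233013817721/34828517376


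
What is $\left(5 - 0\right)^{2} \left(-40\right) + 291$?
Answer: $-709$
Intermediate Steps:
$\left(5 - 0\right)^{2} \left(-40\right) + 291 = \left(5 + \left(-5 + 5\right)\right)^{2} \left(-40\right) + 291 = \left(5 + 0\right)^{2} \left(-40\right) + 291 = 5^{2} \left(-40\right) + 291 = 25 \left(-40\right) + 291 = -1000 + 291 = -709$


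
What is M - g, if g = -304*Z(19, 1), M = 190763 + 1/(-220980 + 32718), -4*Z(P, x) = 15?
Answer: 35698805225/188262 ≈ 1.8962e+5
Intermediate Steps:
Z(P, x) = -15/4 (Z(P, x) = -1/4*15 = -15/4)
M = 35913423905/188262 (M = 190763 + 1/(-188262) = 190763 - 1/188262 = 35913423905/188262 ≈ 1.9076e+5)
g = 1140 (g = -304*(-15/4) = 1140)
M - g = 35913423905/188262 - 1*1140 = 35913423905/188262 - 1140 = 35698805225/188262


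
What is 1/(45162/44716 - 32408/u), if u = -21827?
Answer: 488008066/1217453551 ≈ 0.40084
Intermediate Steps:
1/(45162/44716 - 32408/u) = 1/(45162/44716 - 32408/(-21827)) = 1/(45162*(1/44716) - 32408*(-1/21827)) = 1/(22581/22358 + 32408/21827) = 1/(1217453551/488008066) = 488008066/1217453551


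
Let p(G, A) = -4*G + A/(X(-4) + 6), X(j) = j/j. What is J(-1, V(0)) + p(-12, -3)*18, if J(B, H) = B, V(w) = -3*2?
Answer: 5987/7 ≈ 855.29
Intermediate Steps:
X(j) = 1
V(w) = -6
p(G, A) = -4*G + A/7 (p(G, A) = -4*G + A/(1 + 6) = -4*G + A/7)
J(-1, V(0)) + p(-12, -3)*18 = -1 + (-4*(-12) + (⅐)*(-3))*18 = -1 + (48 - 3/7)*18 = -1 + (333/7)*18 = -1 + 5994/7 = 5987/7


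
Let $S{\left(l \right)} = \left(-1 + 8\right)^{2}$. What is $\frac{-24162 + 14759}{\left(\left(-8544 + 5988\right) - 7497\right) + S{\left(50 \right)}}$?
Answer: $\frac{9403}{10004} \approx 0.93992$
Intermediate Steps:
$S{\left(l \right)} = 49$ ($S{\left(l \right)} = 7^{2} = 49$)
$\frac{-24162 + 14759}{\left(\left(-8544 + 5988\right) - 7497\right) + S{\left(50 \right)}} = \frac{-24162 + 14759}{\left(\left(-8544 + 5988\right) - 7497\right) + 49} = - \frac{9403}{\left(-2556 - 7497\right) + 49} = - \frac{9403}{-10053 + 49} = - \frac{9403}{-10004} = \left(-9403\right) \left(- \frac{1}{10004}\right) = \frac{9403}{10004}$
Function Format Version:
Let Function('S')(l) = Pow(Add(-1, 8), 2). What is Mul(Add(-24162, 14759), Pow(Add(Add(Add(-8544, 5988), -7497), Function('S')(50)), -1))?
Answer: Rational(9403, 10004) ≈ 0.93992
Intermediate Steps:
Function('S')(l) = 49 (Function('S')(l) = Pow(7, 2) = 49)
Mul(Add(-24162, 14759), Pow(Add(Add(Add(-8544, 5988), -7497), Function('S')(50)), -1)) = Mul(Add(-24162, 14759), Pow(Add(Add(Add(-8544, 5988), -7497), 49), -1)) = Mul(-9403, Pow(Add(Add(-2556, -7497), 49), -1)) = Mul(-9403, Pow(Add(-10053, 49), -1)) = Mul(-9403, Pow(-10004, -1)) = Mul(-9403, Rational(-1, 10004)) = Rational(9403, 10004)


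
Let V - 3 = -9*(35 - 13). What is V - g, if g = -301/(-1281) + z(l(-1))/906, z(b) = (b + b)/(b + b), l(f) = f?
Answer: -3596639/18422 ≈ -195.24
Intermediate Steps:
V = -195 (V = 3 - 9*(35 - 13) = 3 - 9*22 = 3 - 198 = -195)
z(b) = 1 (z(b) = (2*b)/((2*b)) = (2*b)*(1/(2*b)) = 1)
g = 4349/18422 (g = -301/(-1281) + 1/906 = -301*(-1/1281) + 1*(1/906) = 43/183 + 1/906 = 4349/18422 ≈ 0.23608)
V - g = -195 - 1*4349/18422 = -195 - 4349/18422 = -3596639/18422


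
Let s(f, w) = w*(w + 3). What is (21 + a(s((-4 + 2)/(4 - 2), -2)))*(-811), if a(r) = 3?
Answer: -19464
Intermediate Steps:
s(f, w) = w*(3 + w)
(21 + a(s((-4 + 2)/(4 - 2), -2)))*(-811) = (21 + 3)*(-811) = 24*(-811) = -19464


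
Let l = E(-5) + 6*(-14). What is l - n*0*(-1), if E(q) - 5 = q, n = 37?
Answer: -84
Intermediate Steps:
E(q) = 5 + q
l = -84 (l = (5 - 5) + 6*(-14) = 0 - 84 = -84)
l - n*0*(-1) = -84 - 37*0*(-1) = -84 - 37*0 = -84 - 1*0 = -84 + 0 = -84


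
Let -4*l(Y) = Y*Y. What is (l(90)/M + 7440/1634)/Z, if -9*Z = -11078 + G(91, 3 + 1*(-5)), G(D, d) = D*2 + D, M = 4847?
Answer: 29477547/8557557839 ≈ 0.0034446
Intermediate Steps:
l(Y) = -Y²/4 (l(Y) = -Y*Y/4 = -Y²/4)
G(D, d) = 3*D (G(D, d) = 2*D + D = 3*D)
Z = 10805/9 (Z = -(-11078 + 3*91)/9 = -(-11078 + 273)/9 = -⅑*(-10805) = 10805/9 ≈ 1200.6)
(l(90)/M + 7440/1634)/Z = (-¼*90²/4847 + 7440/1634)/(10805/9) = (-¼*8100*(1/4847) + 7440*(1/1634))*(9/10805) = (-2025*1/4847 + 3720/817)*(9/10805) = (-2025/4847 + 3720/817)*(9/10805) = (16376415/3959999)*(9/10805) = 29477547/8557557839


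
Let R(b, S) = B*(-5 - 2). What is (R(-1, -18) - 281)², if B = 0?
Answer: 78961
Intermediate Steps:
R(b, S) = 0 (R(b, S) = 0*(-5 - 2) = 0*(-7) = 0)
(R(-1, -18) - 281)² = (0 - 281)² = (-281)² = 78961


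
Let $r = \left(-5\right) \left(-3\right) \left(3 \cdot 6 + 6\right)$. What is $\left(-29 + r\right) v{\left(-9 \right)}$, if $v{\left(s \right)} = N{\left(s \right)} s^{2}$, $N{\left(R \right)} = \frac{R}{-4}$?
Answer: $\frac{241299}{4} \approx 60325.0$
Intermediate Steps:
$N{\left(R \right)} = - \frac{R}{4}$ ($N{\left(R \right)} = R \left(- \frac{1}{4}\right) = - \frac{R}{4}$)
$r = 360$ ($r = 15 \left(18 + 6\right) = 15 \cdot 24 = 360$)
$v{\left(s \right)} = - \frac{s^{3}}{4}$ ($v{\left(s \right)} = - \frac{s}{4} s^{2} = - \frac{s^{3}}{4}$)
$\left(-29 + r\right) v{\left(-9 \right)} = \left(-29 + 360\right) \left(- \frac{\left(-9\right)^{3}}{4}\right) = 331 \left(\left(- \frac{1}{4}\right) \left(-729\right)\right) = 331 \cdot \frac{729}{4} = \frac{241299}{4}$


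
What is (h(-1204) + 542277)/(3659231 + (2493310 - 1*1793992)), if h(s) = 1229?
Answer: 543506/4358549 ≈ 0.12470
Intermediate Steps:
(h(-1204) + 542277)/(3659231 + (2493310 - 1*1793992)) = (1229 + 542277)/(3659231 + (2493310 - 1*1793992)) = 543506/(3659231 + (2493310 - 1793992)) = 543506/(3659231 + 699318) = 543506/4358549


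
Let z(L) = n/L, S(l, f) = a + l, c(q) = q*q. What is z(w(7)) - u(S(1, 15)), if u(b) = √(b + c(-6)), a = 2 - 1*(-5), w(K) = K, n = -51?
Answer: -51/7 - 2*√11 ≈ -13.919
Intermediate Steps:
c(q) = q²
a = 7 (a = 2 + 5 = 7)
S(l, f) = 7 + l
u(b) = √(36 + b) (u(b) = √(b + (-6)²) = √(b + 36) = √(36 + b))
z(L) = -51/L
z(w(7)) - u(S(1, 15)) = -51/7 - √(36 + (7 + 1)) = -51*⅐ - √(36 + 8) = -51/7 - √44 = -51/7 - 2*√11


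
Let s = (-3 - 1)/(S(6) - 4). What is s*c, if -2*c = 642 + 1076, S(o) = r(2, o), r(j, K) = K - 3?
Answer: -3436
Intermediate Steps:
r(j, K) = -3 + K
S(o) = -3 + o
c = -859 (c = -(642 + 1076)/2 = -1/2*1718 = -859)
s = 4 (s = (-3 - 1)/((-3 + 6) - 4) = -4/(3 - 4) = -4/(-1) = -4*(-1) = 4)
s*c = 4*(-859) = -3436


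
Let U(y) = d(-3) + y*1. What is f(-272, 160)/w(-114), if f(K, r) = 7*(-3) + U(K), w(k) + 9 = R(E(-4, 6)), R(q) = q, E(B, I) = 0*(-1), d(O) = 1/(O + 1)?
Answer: 587/18 ≈ 32.611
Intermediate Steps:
d(O) = 1/(1 + O)
E(B, I) = 0
U(y) = -1/2 + y (U(y) = 1/(1 - 3) + y*1 = 1/(-2) + y = -1/2 + y)
w(k) = -9 (w(k) = -9 + 0 = -9)
f(K, r) = -43/2 + K (f(K, r) = 7*(-3) + (-1/2 + K) = -21 + (-1/2 + K) = -43/2 + K)
f(-272, 160)/w(-114) = (-43/2 - 272)/(-9) = -587/2*(-1/9) = 587/18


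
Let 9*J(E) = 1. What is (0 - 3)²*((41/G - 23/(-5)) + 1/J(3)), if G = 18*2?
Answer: 2653/20 ≈ 132.65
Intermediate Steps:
G = 36
J(E) = ⅑ (J(E) = (⅑)*1 = ⅑)
(0 - 3)²*((41/G - 23/(-5)) + 1/J(3)) = (0 - 3)²*((41/36 - 23/(-5)) + 1/(⅑)) = (-3)²*((41*(1/36) - 23*(-⅕)) + 9) = 9*((41/36 + 23/5) + 9) = 9*(1033/180 + 9) = 9*(2653/180) = 2653/20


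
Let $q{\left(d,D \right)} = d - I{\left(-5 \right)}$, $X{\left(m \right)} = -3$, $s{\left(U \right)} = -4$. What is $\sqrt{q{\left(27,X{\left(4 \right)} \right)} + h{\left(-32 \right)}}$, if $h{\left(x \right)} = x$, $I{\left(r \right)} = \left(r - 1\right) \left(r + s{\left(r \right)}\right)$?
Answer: $i \sqrt{59} \approx 7.6811 i$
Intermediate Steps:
$I{\left(r \right)} = \left(-1 + r\right) \left(-4 + r\right)$ ($I{\left(r \right)} = \left(r - 1\right) \left(r - 4\right) = \left(-1 + r\right) \left(-4 + r\right)$)
$q{\left(d,D \right)} = -54 + d$ ($q{\left(d,D \right)} = d - \left(4 + \left(-5\right)^{2} - -25\right) = d - \left(4 + 25 + 25\right) = d - 54 = -54 + d$)
$\sqrt{q{\left(27,X{\left(4 \right)} \right)} + h{\left(-32 \right)}} = \sqrt{\left(-54 + 27\right) - 32} = \sqrt{-27 - 32} = \sqrt{-59} = i \sqrt{59}$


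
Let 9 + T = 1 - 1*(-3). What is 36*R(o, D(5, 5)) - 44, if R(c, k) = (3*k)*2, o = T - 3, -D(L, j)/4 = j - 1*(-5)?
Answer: -8684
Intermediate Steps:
D(L, j) = -20 - 4*j (D(L, j) = -4*(j - 1*(-5)) = -4*(j + 5) = -4*(5 + j) = -20 - 4*j)
T = -5 (T = -9 + (1 - 1*(-3)) = -9 + (1 + 3) = -9 + 4 = -5)
o = -8 (o = -5 - 3 = -8)
R(c, k) = 6*k
36*R(o, D(5, 5)) - 44 = 36*(6*(-20 - 4*5)) - 44 = 36*(6*(-20 - 20)) - 44 = 36*(6*(-40)) - 44 = 36*(-240) - 44 = -8640 - 44 = -8684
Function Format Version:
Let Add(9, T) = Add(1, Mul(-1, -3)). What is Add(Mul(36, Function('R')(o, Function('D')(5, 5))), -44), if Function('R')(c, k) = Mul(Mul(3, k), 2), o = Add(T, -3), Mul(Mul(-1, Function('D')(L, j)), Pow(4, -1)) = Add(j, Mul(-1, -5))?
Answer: -8684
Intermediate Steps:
Function('D')(L, j) = Add(-20, Mul(-4, j)) (Function('D')(L, j) = Mul(-4, Add(j, Mul(-1, -5))) = Mul(-4, Add(j, 5)) = Mul(-4, Add(5, j)) = Add(-20, Mul(-4, j)))
T = -5 (T = Add(-9, Add(1, Mul(-1, -3))) = Add(-9, Add(1, 3)) = Add(-9, 4) = -5)
o = -8 (o = Add(-5, -3) = -8)
Function('R')(c, k) = Mul(6, k)
Add(Mul(36, Function('R')(o, Function('D')(5, 5))), -44) = Add(Mul(36, Mul(6, Add(-20, Mul(-4, 5)))), -44) = Add(Mul(36, Mul(6, Add(-20, -20))), -44) = Add(Mul(36, Mul(6, -40)), -44) = Add(Mul(36, -240), -44) = Add(-8640, -44) = -8684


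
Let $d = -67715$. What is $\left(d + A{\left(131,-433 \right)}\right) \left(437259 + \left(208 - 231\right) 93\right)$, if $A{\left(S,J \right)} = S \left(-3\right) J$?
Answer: $44579784480$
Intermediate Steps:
$A{\left(S,J \right)} = - 3 J S$ ($A{\left(S,J \right)} = - 3 S J = - 3 J S$)
$\left(d + A{\left(131,-433 \right)}\right) \left(437259 + \left(208 - 231\right) 93\right) = \left(-67715 - \left(-1299\right) 131\right) \left(437259 + \left(208 - 231\right) 93\right) = \left(-67715 + 170169\right) \left(437259 - 2139\right) = 102454 \left(437259 - 2139\right) = 102454 \cdot 435120 = 44579784480$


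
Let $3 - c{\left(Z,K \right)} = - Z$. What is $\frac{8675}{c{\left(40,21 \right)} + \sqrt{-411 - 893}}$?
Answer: $\frac{373025}{3153} - \frac{17350 i \sqrt{326}}{3153} \approx 118.31 - 99.354 i$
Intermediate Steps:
$c{\left(Z,K \right)} = 3 + Z$ ($c{\left(Z,K \right)} = 3 - - Z = 3 + Z$)
$\frac{8675}{c{\left(40,21 \right)} + \sqrt{-411 - 893}} = \frac{8675}{\left(3 + 40\right) + \sqrt{-411 - 893}} = \frac{8675}{43 + \sqrt{-1304}} = \frac{8675}{43 + 2 i \sqrt{326}}$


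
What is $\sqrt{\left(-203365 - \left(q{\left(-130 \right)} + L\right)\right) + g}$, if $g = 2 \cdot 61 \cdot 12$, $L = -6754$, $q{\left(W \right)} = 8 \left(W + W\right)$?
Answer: $i \sqrt{193067} \approx 439.39 i$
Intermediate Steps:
$q{\left(W \right)} = 16 W$ ($q{\left(W \right)} = 8 \cdot 2 W = 16 W$)
$g = 1464$ ($g = 122 \cdot 12 = 1464$)
$\sqrt{\left(-203365 - \left(q{\left(-130 \right)} + L\right)\right) + g} = \sqrt{\left(-203365 - \left(16 \left(-130\right) - 6754\right)\right) + 1464} = \sqrt{\left(-203365 - \left(-2080 - 6754\right)\right) + 1464} = \sqrt{\left(-203365 - -8834\right) + 1464} = \sqrt{\left(-203365 + 8834\right) + 1464} = \sqrt{-194531 + 1464} = \sqrt{-193067} = i \sqrt{193067}$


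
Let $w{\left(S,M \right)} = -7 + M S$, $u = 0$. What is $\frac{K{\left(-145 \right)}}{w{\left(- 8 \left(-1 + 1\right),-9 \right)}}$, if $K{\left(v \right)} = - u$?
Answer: $0$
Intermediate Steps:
$K{\left(v \right)} = 0$ ($K{\left(v \right)} = \left(-1\right) 0 = 0$)
$\frac{K{\left(-145 \right)}}{w{\left(- 8 \left(-1 + 1\right),-9 \right)}} = \frac{0}{-7 - 9 \left(- 8 \left(-1 + 1\right)\right)} = \frac{0}{-7 - 9 \left(\left(-8\right) 0\right)} = \frac{0}{-7 - 0} = \frac{0}{-7 + 0} = \frac{0}{-7} = 0 \left(- \frac{1}{7}\right) = 0$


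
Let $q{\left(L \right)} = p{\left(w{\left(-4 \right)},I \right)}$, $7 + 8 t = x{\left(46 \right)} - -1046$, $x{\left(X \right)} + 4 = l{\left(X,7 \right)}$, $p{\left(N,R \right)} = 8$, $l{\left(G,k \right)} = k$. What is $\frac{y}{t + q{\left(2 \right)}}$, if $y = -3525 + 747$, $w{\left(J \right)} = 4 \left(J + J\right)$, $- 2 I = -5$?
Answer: $- \frac{11112}{553} \approx -20.094$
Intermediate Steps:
$I = \frac{5}{2}$ ($I = \left(- \frac{1}{2}\right) \left(-5\right) = \frac{5}{2} \approx 2.5$)
$w{\left(J \right)} = 8 J$ ($w{\left(J \right)} = 4 \cdot 2 J = 8 J$)
$x{\left(X \right)} = 3$ ($x{\left(X \right)} = -4 + 7 = 3$)
$t = \frac{521}{4}$ ($t = - \frac{7}{8} + \frac{3 - -1046}{8} = - \frac{7}{8} + \frac{3 + 1046}{8} = - \frac{7}{8} + \frac{1}{8} \cdot 1049 = - \frac{7}{8} + \frac{1049}{8} = \frac{521}{4} \approx 130.25$)
$q{\left(L \right)} = 8$
$y = -2778$
$\frac{y}{t + q{\left(2 \right)}} = - \frac{2778}{\frac{521}{4} + 8} = - \frac{2778}{\frac{553}{4}} = \left(-2778\right) \frac{4}{553} = - \frac{11112}{553}$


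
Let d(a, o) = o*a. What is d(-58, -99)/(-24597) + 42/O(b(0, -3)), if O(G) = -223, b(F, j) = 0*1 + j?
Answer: -257060/609459 ≈ -0.42178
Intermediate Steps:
d(a, o) = a*o
b(F, j) = j (b(F, j) = 0 + j = j)
d(-58, -99)/(-24597) + 42/O(b(0, -3)) = -58*(-99)/(-24597) + 42/(-223) = 5742*(-1/24597) + 42*(-1/223) = -638/2733 - 42/223 = -257060/609459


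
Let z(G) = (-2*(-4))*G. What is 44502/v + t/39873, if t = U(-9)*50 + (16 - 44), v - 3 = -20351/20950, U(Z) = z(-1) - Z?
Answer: 37174272688678/1694562627 ≈ 21937.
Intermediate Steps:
z(G) = 8*G
U(Z) = -8 - Z (U(Z) = 8*(-1) - Z = -8 - Z)
v = 42499/20950 (v = 3 - 20351/20950 = 42499/20950 ≈ 2.0286)
t = 22 (t = (-8 - 1*(-9))*50 + (16 - 44) = (-8 + 9)*50 - 28 = 1*50 - 28 = 50 - 28 = 22)
44502/v + t/39873 = 44502/(42499/20950) + 22/39873 = 44502*(20950/42499) + 22*(1/39873) = 932316900/42499 + 22/39873 = 37174272688678/1694562627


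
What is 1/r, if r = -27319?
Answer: -1/27319 ≈ -3.6605e-5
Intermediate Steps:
1/r = 1/(-27319) = -1/27319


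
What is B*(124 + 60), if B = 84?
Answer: 15456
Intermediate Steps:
B*(124 + 60) = 84*(124 + 60) = 84*184 = 15456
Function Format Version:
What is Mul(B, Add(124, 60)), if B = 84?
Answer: 15456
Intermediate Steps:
Mul(B, Add(124, 60)) = Mul(84, Add(124, 60)) = Mul(84, 184) = 15456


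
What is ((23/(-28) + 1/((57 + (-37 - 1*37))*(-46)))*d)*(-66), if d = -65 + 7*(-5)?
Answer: -14815350/2737 ≈ -5413.0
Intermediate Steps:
d = -100 (d = -65 - 35 = -100)
((23/(-28) + 1/((57 + (-37 - 1*37))*(-46)))*d)*(-66) = ((23/(-28) + 1/((57 + (-37 - 1*37))*(-46)))*(-100))*(-66) = ((23*(-1/28) - 1/46/(57 + (-37 - 37)))*(-100))*(-66) = ((-23/28 - 1/46/(57 - 74))*(-100))*(-66) = ((-23/28 - 1/46/(-17))*(-100))*(-66) = ((-23/28 - 1/17*(-1/46))*(-100))*(-66) = ((-23/28 + 1/782)*(-100))*(-66) = -8979/10948*(-100)*(-66) = (224475/2737)*(-66) = -14815350/2737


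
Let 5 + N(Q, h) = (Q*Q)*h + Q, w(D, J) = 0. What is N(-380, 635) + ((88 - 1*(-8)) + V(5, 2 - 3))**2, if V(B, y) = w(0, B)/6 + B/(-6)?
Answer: 3301296181/36 ≈ 9.1703e+7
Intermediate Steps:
N(Q, h) = -5 + Q + h*Q**2 (N(Q, h) = -5 + ((Q*Q)*h + Q) = -5 + (Q**2*h + Q) = -5 + (h*Q**2 + Q) = -5 + (Q + h*Q**2) = -5 + Q + h*Q**2)
V(B, y) = -B/6 (V(B, y) = 0/6 + B/(-6) = 0*(1/6) + B*(-1/6) = 0 - B/6 = -B/6)
N(-380, 635) + ((88 - 1*(-8)) + V(5, 2 - 3))**2 = (-5 - 380 + 635*(-380)**2) + ((88 - 1*(-8)) - 1/6*5)**2 = (-5 - 380 + 635*144400) + ((88 + 8) - 5/6)**2 = (-5 - 380 + 91694000) + (96 - 5/6)**2 = 91693615 + (571/6)**2 = 91693615 + 326041/36 = 3301296181/36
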